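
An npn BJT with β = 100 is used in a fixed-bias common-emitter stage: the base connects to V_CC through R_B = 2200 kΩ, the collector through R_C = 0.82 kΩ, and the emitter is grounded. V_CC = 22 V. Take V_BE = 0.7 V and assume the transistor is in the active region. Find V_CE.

Base loop: V_CC = I_B·R_B + V_BE, so I_B = (22 − 0.7)/2200 kΩ = 0.00968 mA.
In the active region I_C = β·I_B = 100 × 0.00968 = 0.968 mA.
Collector loop: V_CE = V_CC − I_C·R_C = 22 − 0.968×0.82 = 21.2 V.
Since V_CE = 21.2 V > V_CE(sat) ≈ 0.2 V, the transistor is in the active region as assumed.

V_CE ≈ 21 V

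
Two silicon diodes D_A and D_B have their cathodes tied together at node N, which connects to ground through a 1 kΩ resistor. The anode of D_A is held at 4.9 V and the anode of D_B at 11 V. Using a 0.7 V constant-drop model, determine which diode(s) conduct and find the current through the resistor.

Only D_B conducts; I_R ≈ 10 mA

Assume both conduct. Then node N would need to be at both 4.9−0.7 = 4.2 V and 11−0.7 = 10.3 V, which is impossible.
Assume only D_B conducts: V_N = 11 − 0.7 = 10.3 V, so I_R = 10.3/1 = 10.3 mA.
Check D_A: its anode-to-cathode voltage is 4.9 − 10.3 = -5.4 V < 0.7 V, so it is off. The assumption is consistent.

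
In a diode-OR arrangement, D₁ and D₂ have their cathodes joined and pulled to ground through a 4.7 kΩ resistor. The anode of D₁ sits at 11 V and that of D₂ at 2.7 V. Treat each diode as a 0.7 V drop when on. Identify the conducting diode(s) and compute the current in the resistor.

Only D₁ conducts; I_R ≈ 2.2 mA

Assume both conduct. Then node N would need to be at both 11−0.7 = 10.3 V and 2.7−0.7 = 2 V, which is impossible.
Assume only D₁ conducts: V_N = 11 − 0.7 = 10.3 V, so I_R = 10.3/4.7 = 2.19 mA.
Check D₂: its anode-to-cathode voltage is 2.7 − 10.3 = -7.6 V < 0.7 V, so it is off. The assumption is consistent.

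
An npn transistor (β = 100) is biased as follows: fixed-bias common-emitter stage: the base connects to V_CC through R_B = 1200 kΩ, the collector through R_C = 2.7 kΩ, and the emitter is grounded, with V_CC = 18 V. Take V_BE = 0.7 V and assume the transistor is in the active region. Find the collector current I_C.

Base loop: V_CC = I_B·R_B + V_BE, so I_B = (18 − 0.7)/1200 kΩ = 0.0144 mA.
In the active region I_C = β·I_B = 100 × 0.0144 = 1.44 mA.
Collector loop: V_CE = V_CC − I_C·R_C = 18 − 1.44×2.7 = 14.1 V.
Since V_CE = 14.1 V > V_CE(sat) ≈ 0.2 V, the transistor is in the active region as assumed.

I_C ≈ 1.4 mA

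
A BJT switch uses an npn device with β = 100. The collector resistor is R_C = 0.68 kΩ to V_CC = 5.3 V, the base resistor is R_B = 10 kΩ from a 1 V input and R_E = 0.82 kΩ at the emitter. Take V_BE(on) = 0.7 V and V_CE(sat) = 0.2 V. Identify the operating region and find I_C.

active; I_C ≈ 0.32 mA

Assume active. Base-emitter loop: I_B = (V_BB − V_BE)/(R_B + (β+1)R_E) = (1 − 0.7)/(10 + 101×0.82) = 0.00323 mA.
I_C = β·I_B = 100×0.00323 = 0.323 mA.
V_CE = V_CC − I_C·R_C − I_E·R_E = 5.3 − 0.323×0.68 − 0.326×0.82 = 4.81 V > V_CE(sat), so the active-region assumption holds.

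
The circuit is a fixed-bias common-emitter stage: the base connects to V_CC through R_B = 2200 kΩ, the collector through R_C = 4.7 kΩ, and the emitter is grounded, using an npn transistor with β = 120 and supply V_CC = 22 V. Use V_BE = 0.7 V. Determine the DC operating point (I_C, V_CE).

Base loop: V_CC = I_B·R_B + V_BE, so I_B = (22 − 0.7)/2200 kΩ = 0.00968 mA.
In the active region I_C = β·I_B = 120 × 0.00968 = 1.16 mA.
Collector loop: V_CE = V_CC − I_C·R_C = 22 − 1.16×4.7 = 16.5 V.
Since V_CE = 16.5 V > V_CE(sat) ≈ 0.2 V, the transistor is in the active region as assumed.

I_C ≈ 1.2 mA, V_CE ≈ 17 V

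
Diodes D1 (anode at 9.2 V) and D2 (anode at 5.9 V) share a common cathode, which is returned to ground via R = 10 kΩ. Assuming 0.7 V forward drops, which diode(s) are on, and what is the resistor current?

Assume both conduct. Then node N would need to be at both 9.2−0.7 = 8.5 V and 5.9−0.7 = 5.2 V, which is impossible.
Assume only D1 conducts: V_N = 9.2 − 0.7 = 8.5 V, so I_R = 8.5/10 = 0.85 mA.
Check D2: its anode-to-cathode voltage is 5.9 − 8.5 = -2.6 V < 0.7 V, so it is off. The assumption is consistent.

Only D1 conducts; I_R ≈ 0.85 mA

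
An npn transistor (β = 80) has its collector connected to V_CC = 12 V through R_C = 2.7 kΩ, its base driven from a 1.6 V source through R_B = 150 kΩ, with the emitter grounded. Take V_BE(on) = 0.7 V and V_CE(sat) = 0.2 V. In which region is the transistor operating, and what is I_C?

Assume active. Base-emitter loop: I_B = (V_BB − V_BE)/R_B = (1.6 − 0.7)/150 = 0.006 mA.
I_C = β·I_B = 80×0.006 = 0.48 mA.
V_CE = V_CC − I_C·R_C = 12 − 0.48×2.7 = 10.7 V > V_CE(sat), so the active-region assumption holds.

active; I_C ≈ 0.48 mA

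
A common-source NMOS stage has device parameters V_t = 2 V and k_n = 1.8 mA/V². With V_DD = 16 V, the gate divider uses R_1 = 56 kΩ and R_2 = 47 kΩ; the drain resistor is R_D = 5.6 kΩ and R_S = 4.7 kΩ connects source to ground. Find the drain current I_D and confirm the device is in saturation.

V_G = V_DD·R_2/(R_1+R_2) = 16×47/103 = 7.3 V.
Assume saturation: I_D = (k_n/2)(V_GS − V_t)² with V_GS = V_G − I_D·R_S = 7.3 − 4.7·I_D.
Substituting gives 19.9·I_D² − 45.8·I_D + 25.3 = 0, with roots I_D = 0.914 or 1.39 mA.
The root I_D = 1.39 mA gives V_GS = 0.756 V ≤ V_t, so take I_D = 0.914 mA.
Then V_GS = 3.01 V and V_DS = V_DD − I_D(R_D+R_S) = 16 − 0.914×10.3 = 6.59 V.
Saturation requires V_DS ≥ V_GS − V_t = 1.01 V; 6.59 ≥ 1.01 ✓.

I_D ≈ 0.91 mA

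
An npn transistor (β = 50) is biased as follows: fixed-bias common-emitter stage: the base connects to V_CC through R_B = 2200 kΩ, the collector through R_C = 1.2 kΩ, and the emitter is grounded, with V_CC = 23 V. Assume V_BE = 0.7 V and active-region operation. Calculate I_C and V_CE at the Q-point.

Base loop: V_CC = I_B·R_B + V_BE, so I_B = (23 − 0.7)/2200 kΩ = 0.0101 mA.
In the active region I_C = β·I_B = 50 × 0.0101 = 0.507 mA.
Collector loop: V_CE = V_CC − I_C·R_C = 23 − 0.507×1.2 = 22.4 V.
Since V_CE = 22.4 V > V_CE(sat) ≈ 0.2 V, the transistor is in the active region as assumed.

I_C ≈ 0.51 mA, V_CE ≈ 22 V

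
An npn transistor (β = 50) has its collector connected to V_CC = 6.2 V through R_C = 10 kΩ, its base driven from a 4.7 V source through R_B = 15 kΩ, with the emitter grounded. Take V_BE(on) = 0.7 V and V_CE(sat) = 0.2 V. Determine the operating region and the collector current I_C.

Assume active: I_B = (4.7 − 0.7)/15 = 0.267 mA, giving I_C = β·I_B = 13.3 mA.
But then V_CE = 6.2 − 13.3×10 = -127 V < V_CE(sat) = 0.2 V — impossible in the active region.
So the transistor is saturated. With V_CE = 0.2 V, I_C = (V_CC − 0.2)/R_C = 6/10 = 0.6 mA.
Check: β·I_B = 13.3 mA > I_C = 0.6 mA, confirming saturation.

saturation; I_C ≈ 0.6 mA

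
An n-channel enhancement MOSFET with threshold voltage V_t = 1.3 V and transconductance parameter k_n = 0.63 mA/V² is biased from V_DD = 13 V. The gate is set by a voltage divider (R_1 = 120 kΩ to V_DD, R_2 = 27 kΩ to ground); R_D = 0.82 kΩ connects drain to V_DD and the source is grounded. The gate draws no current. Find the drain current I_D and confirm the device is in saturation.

V_G = V_DD·R_2/(R_1+R_2) = 13×27/147 = 2.39 V. With the source grounded, V_GS = V_G = 2.39 V.
Assume saturation: I_D = (k_n/2)(V_GS − V_t)² = (0.63/2)×(2.39 − 1.3)² = 0.315×1.09² = 0.373 mA.
V_DS = V_DD − I_D·R_D = 13 − 0.373×0.82 = 12.7 V.
Saturation requires V_DS ≥ V_GS − V_t = 1.09 V; 12.7 ≥ 1.09 ✓.

I_D ≈ 0.37 mA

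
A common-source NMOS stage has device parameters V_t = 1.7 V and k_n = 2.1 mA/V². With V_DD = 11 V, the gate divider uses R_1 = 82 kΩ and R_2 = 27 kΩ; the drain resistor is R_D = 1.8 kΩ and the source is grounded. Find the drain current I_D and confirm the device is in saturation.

V_G = V_DD·R_2/(R_1+R_2) = 11×27/109 = 2.72 V. With the source grounded, V_GS = V_G = 2.72 V.
Assume saturation: I_D = (k_n/2)(V_GS − V_t)² = (2.1/2)×(2.72 − 1.7)² = 1.05×1.02² = 1.1 mA.
V_DS = V_DD − I_D·R_D = 11 − 1.1×1.8 = 9.02 V.
Saturation requires V_DS ≥ V_GS − V_t = 1.02 V; 9.02 ≥ 1.02 ✓.

I_D ≈ 1.1 mA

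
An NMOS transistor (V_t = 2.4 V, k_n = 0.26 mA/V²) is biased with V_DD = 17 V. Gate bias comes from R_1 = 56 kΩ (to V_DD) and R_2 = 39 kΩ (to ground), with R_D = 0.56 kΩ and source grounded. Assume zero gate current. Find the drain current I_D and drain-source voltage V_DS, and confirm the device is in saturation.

I_D ≈ 2.7 mA, V_DS ≈ 15 V

V_G = V_DD·R_2/(R_1+R_2) = 17×39/95 = 6.98 V. With the source grounded, V_GS = V_G = 6.98 V.
Assume saturation: I_D = (k_n/2)(V_GS − V_t)² = (0.26/2)×(6.98 − 2.4)² = 0.13×4.58² = 2.73 mA.
V_DS = V_DD − I_D·R_D = 17 − 2.73×0.56 = 15.5 V.
Saturation requires V_DS ≥ V_GS − V_t = 4.58 V; 15.5 ≥ 4.58 ✓.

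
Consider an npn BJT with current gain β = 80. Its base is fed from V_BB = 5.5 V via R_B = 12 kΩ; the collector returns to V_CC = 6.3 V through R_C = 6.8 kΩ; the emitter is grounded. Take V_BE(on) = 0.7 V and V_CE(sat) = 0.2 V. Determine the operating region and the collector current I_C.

Assume active: I_B = (5.5 − 0.7)/12 = 0.4 mA, giving I_C = β·I_B = 32 mA.
But then V_CE = 6.3 − 32×6.8 = -211 V < V_CE(sat) = 0.2 V — impossible in the active region.
So the transistor is saturated. With V_CE = 0.2 V, I_C = (V_CC − 0.2)/R_C = 6.1/6.8 = 0.897 mA.
Check: β·I_B = 32 mA > I_C = 0.897 mA, confirming saturation.

saturation; I_C ≈ 0.9 mA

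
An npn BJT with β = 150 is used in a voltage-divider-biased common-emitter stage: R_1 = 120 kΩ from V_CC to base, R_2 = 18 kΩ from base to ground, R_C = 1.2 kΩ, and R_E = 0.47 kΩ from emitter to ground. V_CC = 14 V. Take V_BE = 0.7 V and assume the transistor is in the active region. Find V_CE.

V_CE ≈ 11 V

Thevenize the base divider: V_Th = V_CC·R_2/(R_1+R_2) = 14×18/138 = 1.83 V, R_Th = R_1‖R_2 = 15.7 kΩ.
Base-emitter loop: V_Th = I_B·R_Th + V_BE + (β+1)I_B·R_E, so I_B = (1.83 − 0.7) / (15.7 + 151×0.47) = 0.013 mA.
I_C = β·I_B = 150×0.013 = 1.95 mA, and I_E = (β+1)I_B = 1.96 mA.
V_CE = V_CC − I_C·R_C − I_E·R_E = 14 − 1.95×1.2 − 1.96×0.47 = 10.7 V.
V_CE = 10.7 V > 0.2 V confirms active-region operation.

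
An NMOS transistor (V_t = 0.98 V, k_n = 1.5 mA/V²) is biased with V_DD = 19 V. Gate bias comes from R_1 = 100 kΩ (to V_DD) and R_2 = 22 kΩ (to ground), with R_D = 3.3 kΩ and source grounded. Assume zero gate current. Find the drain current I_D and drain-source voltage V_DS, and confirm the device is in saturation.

V_G = V_DD·R_2/(R_1+R_2) = 19×22/122 = 3.43 V. With the source grounded, V_GS = V_G = 3.43 V.
Assume saturation: I_D = (k_n/2)(V_GS − V_t)² = (1.5/2)×(3.43 − 0.98)² = 0.75×2.45² = 4.49 mA.
V_DS = V_DD − I_D·R_D = 19 − 4.49×3.3 = 4.19 V.
Saturation requires V_DS ≥ V_GS − V_t = 2.45 V; 4.19 ≥ 2.45 ✓.

I_D ≈ 4.5 mA, V_DS ≈ 4.2 V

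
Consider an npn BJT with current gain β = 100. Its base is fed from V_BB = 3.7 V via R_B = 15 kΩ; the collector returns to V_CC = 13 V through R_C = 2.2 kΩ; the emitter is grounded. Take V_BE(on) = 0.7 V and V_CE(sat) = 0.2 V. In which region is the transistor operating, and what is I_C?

Assume active: I_B = (3.7 − 0.7)/15 = 0.2 mA, giving I_C = β·I_B = 20 mA.
But then V_CE = 13 − 20×2.2 = -31 V < V_CE(sat) = 0.2 V — impossible in the active region.
So the transistor is saturated. With V_CE = 0.2 V, I_C = (V_CC − 0.2)/R_C = 12.8/2.2 = 5.82 mA.
Check: β·I_B = 20 mA > I_C = 5.82 mA, confirming saturation.

saturation; I_C ≈ 5.8 mA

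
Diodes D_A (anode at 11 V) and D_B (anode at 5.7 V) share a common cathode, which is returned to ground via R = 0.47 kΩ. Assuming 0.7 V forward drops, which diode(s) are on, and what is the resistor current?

Assume both conduct. Then node N would need to be at both 11−0.7 = 10.3 V and 5.7−0.7 = 5 V, which is impossible.
Assume only D_A conducts: V_N = 11 − 0.7 = 10.3 V, so I_R = 10.3/0.47 = 21.9 mA.
Check D_B: its anode-to-cathode voltage is 5.7 − 10.3 = -4.6 V < 0.7 V, so it is off. The assumption is consistent.

Only D_A conducts; I_R ≈ 22 mA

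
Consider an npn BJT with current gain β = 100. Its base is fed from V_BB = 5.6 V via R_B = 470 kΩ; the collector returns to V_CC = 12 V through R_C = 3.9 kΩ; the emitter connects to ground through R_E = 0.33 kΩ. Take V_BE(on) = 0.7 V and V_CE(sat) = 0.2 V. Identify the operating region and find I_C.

Assume active. Base-emitter loop: I_B = (V_BB − V_BE)/(R_B + (β+1)R_E) = (5.6 − 0.7)/(470 + 101×0.33) = 0.00974 mA.
I_C = β·I_B = 100×0.00974 = 0.974 mA.
V_CE = V_CC − I_C·R_C − I_E·R_E = 12 − 0.974×3.9 − 0.983×0.33 = 7.88 V > V_CE(sat), so the active-region assumption holds.

active; I_C ≈ 0.97 mA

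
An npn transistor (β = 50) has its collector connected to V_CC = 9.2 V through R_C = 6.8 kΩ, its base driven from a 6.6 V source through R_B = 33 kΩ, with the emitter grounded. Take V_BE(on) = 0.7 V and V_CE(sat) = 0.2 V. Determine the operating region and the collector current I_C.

Assume active: I_B = (6.6 − 0.7)/33 = 0.179 mA, giving I_C = β·I_B = 8.94 mA.
But then V_CE = 9.2 − 8.94×6.8 = -51.6 V < V_CE(sat) = 0.2 V — impossible in the active region.
So the transistor is saturated. With V_CE = 0.2 V, I_C = (V_CC − 0.2)/R_C = 9/6.8 = 1.32 mA.
Check: β·I_B = 8.94 mA > I_C = 1.32 mA, confirming saturation.

saturation; I_C ≈ 1.3 mA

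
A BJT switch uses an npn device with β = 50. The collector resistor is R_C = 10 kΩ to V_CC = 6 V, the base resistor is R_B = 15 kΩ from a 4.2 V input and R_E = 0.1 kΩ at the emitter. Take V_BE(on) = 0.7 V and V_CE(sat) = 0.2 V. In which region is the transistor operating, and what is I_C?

saturation; I_C ≈ 0.57 mA

Assume active: I_B = (4.2 − 0.7)/(15 + 51×0.1) = 0.174 mA, I_C = β·I_B = 8.71 mA.
Then V_CE = 6 − 8.71×10 − 8.88×0.1 = -82 V < 0.2 V — the active assumption fails.
Re-solve with V_CE = 0.2 V. KCL at the emitter: V_E/R_E = (V_BB−0.7−V_E)/R_B + (V_CC−0.2−V_E)/R_C, giving V_E = 0.08 V.
I_C = (V_CC − 0.2 − V_E)/R_C = (5.8 − 0.08)/10 = 0.572 mA.
Check: I_B = (3.5 − 0.08)/15 = 0.228 mA, and β·I_B = 11.4 mA > I_C, confirming saturation.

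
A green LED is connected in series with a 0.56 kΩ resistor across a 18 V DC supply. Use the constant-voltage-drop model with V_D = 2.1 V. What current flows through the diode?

KVL around the loop: 18 = V_D + I·R = 2.1 + I × 0.56 kΩ.
So I = (18 − 2.1) / 0.56 kΩ = 15.9 / 0.56 = 28.4 mA.

I ≈ 28 mA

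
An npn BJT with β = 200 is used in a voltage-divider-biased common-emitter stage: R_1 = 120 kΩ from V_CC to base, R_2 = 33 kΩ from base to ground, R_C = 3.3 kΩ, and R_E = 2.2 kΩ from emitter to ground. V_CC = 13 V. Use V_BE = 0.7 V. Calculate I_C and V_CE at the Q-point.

I_C ≈ 0.9 mA, V_CE ≈ 8 V

Thevenize the base divider: V_Th = V_CC·R_2/(R_1+R_2) = 13×33/153 = 2.8 V, R_Th = R_1‖R_2 = 25.9 kΩ.
Base-emitter loop: V_Th = I_B·R_Th + V_BE + (β+1)I_B·R_E, so I_B = (2.8 − 0.7) / (25.9 + 201×2.2) = 0.00449 mA.
I_C = β·I_B = 200×0.00449 = 0.899 mA, and I_E = (β+1)I_B = 0.903 mA.
V_CE = V_CC − I_C·R_C − I_E·R_E = 13 − 0.899×3.3 − 0.903×2.2 = 8.05 V.
V_CE = 8.05 V > 0.2 V confirms active-region operation.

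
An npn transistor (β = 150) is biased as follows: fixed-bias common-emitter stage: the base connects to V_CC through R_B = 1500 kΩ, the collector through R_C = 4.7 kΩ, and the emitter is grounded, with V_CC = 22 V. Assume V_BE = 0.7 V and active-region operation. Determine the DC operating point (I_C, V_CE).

I_C ≈ 2.1 mA, V_CE ≈ 12 V

Base loop: V_CC = I_B·R_B + V_BE, so I_B = (22 − 0.7)/1500 kΩ = 0.0142 mA.
In the active region I_C = β·I_B = 150 × 0.0142 = 2.13 mA.
Collector loop: V_CE = V_CC − I_C·R_C = 22 − 2.13×4.7 = 12 V.
Since V_CE = 12 V > V_CE(sat) ≈ 0.2 V, the transistor is in the active region as assumed.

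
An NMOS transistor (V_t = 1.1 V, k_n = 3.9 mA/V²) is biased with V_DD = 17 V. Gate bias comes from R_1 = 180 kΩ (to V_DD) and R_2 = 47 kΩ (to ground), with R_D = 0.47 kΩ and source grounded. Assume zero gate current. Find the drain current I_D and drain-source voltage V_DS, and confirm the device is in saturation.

V_G = V_DD·R_2/(R_1+R_2) = 17×47/227 = 3.52 V. With the source grounded, V_GS = V_G = 3.52 V.
Assume saturation: I_D = (k_n/2)(V_GS − V_t)² = (3.9/2)×(3.52 − 1.1)² = 1.95×2.42² = 11.4 mA.
V_DS = V_DD − I_D·R_D = 17 − 11.4×0.47 = 11.6 V.
Saturation requires V_DS ≥ V_GS − V_t = 2.42 V; 11.6 ≥ 2.42 ✓.

I_D ≈ 11 mA, V_DS ≈ 12 V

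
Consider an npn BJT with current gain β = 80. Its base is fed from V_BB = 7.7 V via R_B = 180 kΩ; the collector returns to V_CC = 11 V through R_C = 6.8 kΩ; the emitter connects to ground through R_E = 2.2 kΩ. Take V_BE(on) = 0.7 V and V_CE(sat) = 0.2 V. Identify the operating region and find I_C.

Assume active: I_B = (7.7 − 0.7)/(180 + 81×2.2) = 0.0195 mA, I_C = β·I_B = 1.56 mA.
Then V_CE = 11 − 1.56×6.8 − 1.58×2.2 = -3.11 V < 0.2 V — the active assumption fails.
Re-solve with V_CE = 0.2 V. KCL at the emitter: V_E/R_E = (V_BB−0.7−V_E)/R_B + (V_CC−0.2−V_E)/R_C, giving V_E = 2.68 V.
I_C = (V_CC − 0.2 − V_E)/R_C = (10.8 − 2.68)/6.8 = 1.19 mA.
Check: I_B = (7 − 2.68)/180 = 0.024 mA, and β·I_B = 1.92 mA > I_C, confirming saturation.

saturation; I_C ≈ 1.2 mA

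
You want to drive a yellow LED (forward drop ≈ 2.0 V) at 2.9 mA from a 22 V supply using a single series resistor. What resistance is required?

R ≈ 6.9 kΩ

The resistor drops V_S − V_D = 22 − 2.0 = 20 V at 2.9 mA.
R = 20 V / 2.9 mA = 6.9 kΩ.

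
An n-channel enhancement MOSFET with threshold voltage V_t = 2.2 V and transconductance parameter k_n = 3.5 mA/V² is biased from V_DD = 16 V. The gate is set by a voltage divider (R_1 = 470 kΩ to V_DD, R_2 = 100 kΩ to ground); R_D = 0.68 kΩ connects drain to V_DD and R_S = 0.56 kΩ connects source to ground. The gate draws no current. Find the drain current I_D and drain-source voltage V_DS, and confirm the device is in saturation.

I_D ≈ 0.32 mA, V_DS ≈ 16 V

V_G = V_DD·R_2/(R_1+R_2) = 16×100/570 = 2.81 V.
Assume saturation: I_D = (k_n/2)(V_GS − V_t)² with V_GS = V_G − I_D·R_S = 2.81 − 0.56·I_D.
Substituting gives 0.549·I_D² − 2.19·I_D + 0.645 = 0, with roots I_D = 0.32 or 3.67 mA.
The root I_D = 3.67 mA gives V_GS = 0.752 V ≤ V_t, so take I_D = 0.32 mA.
Then V_GS = 2.63 V and V_DS = V_DD − I_D(R_D+R_S) = 16 − 0.32×1.24 = 15.6 V.
Saturation requires V_DS ≥ V_GS − V_t = 0.428 V; 15.6 ≥ 0.428 ✓.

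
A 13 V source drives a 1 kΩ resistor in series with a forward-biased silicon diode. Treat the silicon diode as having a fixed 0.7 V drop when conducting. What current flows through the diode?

I ≈ 12 mA

KVL around the loop: 13 = V_D + I·R = 0.7 + I × 1 kΩ.
So I = (13 − 0.7) / 1 kΩ = 12.3 / 1 = 12.3 mA.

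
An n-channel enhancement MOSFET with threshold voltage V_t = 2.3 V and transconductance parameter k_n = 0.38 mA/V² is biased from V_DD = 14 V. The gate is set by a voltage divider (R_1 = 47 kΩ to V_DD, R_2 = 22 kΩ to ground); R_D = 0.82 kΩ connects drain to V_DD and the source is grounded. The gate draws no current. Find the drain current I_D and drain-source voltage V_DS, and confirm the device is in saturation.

I_D ≈ 0.89 mA, V_DS ≈ 13 V

V_G = V_DD·R_2/(R_1+R_2) = 14×22/69 = 4.46 V. With the source grounded, V_GS = V_G = 4.46 V.
Assume saturation: I_D = (k_n/2)(V_GS − V_t)² = (0.38/2)×(4.46 − 2.3)² = 0.19×2.16² = 0.89 mA.
V_DS = V_DD − I_D·R_D = 14 − 0.89×0.82 = 13.3 V.
Saturation requires V_DS ≥ V_GS − V_t = 2.16 V; 13.3 ≥ 2.16 ✓.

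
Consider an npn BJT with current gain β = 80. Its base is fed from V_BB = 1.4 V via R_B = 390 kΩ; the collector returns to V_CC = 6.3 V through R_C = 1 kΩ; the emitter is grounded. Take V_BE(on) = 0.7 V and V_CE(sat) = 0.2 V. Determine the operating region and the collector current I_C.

active; I_C ≈ 0.14 mA

Assume active. Base-emitter loop: I_B = (V_BB − V_BE)/R_B = (1.4 − 0.7)/390 = 0.00179 mA.
I_C = β·I_B = 80×0.00179 = 0.144 mA.
V_CE = V_CC − I_C·R_C = 6.3 − 0.144×1 = 6.16 V > V_CE(sat), so the active-region assumption holds.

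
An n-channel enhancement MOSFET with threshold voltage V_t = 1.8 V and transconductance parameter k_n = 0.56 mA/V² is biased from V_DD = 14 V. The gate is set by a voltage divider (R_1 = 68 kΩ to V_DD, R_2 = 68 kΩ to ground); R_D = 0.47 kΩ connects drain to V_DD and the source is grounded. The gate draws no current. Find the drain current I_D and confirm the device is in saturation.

V_G = V_DD·R_2/(R_1+R_2) = 14×68/136 = 7 V. With the source grounded, V_GS = V_G = 7 V.
Assume saturation: I_D = (k_n/2)(V_GS − V_t)² = (0.56/2)×(7 − 1.8)² = 0.28×5.2² = 7.57 mA.
V_DS = V_DD − I_D·R_D = 14 − 7.57×0.47 = 10.4 V.
Saturation requires V_DS ≥ V_GS − V_t = 5.2 V; 10.4 ≥ 5.2 ✓.

I_D ≈ 7.6 mA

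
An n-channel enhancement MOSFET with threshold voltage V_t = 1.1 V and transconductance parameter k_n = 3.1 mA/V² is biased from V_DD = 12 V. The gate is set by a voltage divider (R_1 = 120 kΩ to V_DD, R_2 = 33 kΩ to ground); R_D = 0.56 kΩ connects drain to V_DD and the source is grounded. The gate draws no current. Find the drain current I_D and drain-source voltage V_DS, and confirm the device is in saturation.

V_G = V_DD·R_2/(R_1+R_2) = 12×33/153 = 2.59 V. With the source grounded, V_GS = V_G = 2.59 V.
Assume saturation: I_D = (k_n/2)(V_GS − V_t)² = (3.1/2)×(2.59 − 1.1)² = 1.55×1.49² = 3.43 mA.
V_DS = V_DD − I_D·R_D = 12 − 3.43×0.56 = 10.1 V.
Saturation requires V_DS ≥ V_GS − V_t = 1.49 V; 10.1 ≥ 1.49 ✓.

I_D ≈ 3.4 mA, V_DS ≈ 10 V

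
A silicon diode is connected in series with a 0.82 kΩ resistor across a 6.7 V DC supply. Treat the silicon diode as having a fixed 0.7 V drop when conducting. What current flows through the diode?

I ≈ 7.3 mA

KVL around the loop: 6.7 = V_D + I·R = 0.7 + I × 0.82 kΩ.
So I = (6.7 − 0.7) / 0.82 kΩ = 6 / 0.82 = 7.32 mA.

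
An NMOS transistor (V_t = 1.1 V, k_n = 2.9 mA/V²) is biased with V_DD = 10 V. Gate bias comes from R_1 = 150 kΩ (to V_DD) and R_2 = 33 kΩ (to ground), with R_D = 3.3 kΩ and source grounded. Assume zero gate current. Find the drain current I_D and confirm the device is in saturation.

V_G = V_DD·R_2/(R_1+R_2) = 10×33/183 = 1.8 V. With the source grounded, V_GS = V_G = 1.8 V.
Assume saturation: I_D = (k_n/2)(V_GS − V_t)² = (2.9/2)×(1.8 − 1.1)² = 1.45×0.703² = 0.717 mA.
V_DS = V_DD − I_D·R_D = 10 − 0.717×3.3 = 7.63 V.
Saturation requires V_DS ≥ V_GS − V_t = 0.703 V; 7.63 ≥ 0.703 ✓.

I_D ≈ 0.72 mA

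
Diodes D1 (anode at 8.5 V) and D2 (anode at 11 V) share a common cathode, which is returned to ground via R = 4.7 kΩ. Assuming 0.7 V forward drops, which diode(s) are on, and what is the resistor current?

Only D2 conducts; I_R ≈ 2.2 mA

Assume both conduct. Then node N would need to be at both 8.5−0.7 = 7.8 V and 11−0.7 = 10.3 V, which is impossible.
Assume only D2 conducts: V_N = 11 − 0.7 = 10.3 V, so I_R = 10.3/4.7 = 2.19 mA.
Check D1: its anode-to-cathode voltage is 8.5 − 10.3 = -1.8 V < 0.7 V, so it is off. The assumption is consistent.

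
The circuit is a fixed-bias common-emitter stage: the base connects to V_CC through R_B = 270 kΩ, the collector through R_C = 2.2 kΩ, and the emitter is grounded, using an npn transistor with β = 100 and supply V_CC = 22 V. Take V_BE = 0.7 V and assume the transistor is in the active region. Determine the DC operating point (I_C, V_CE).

I_C ≈ 7.9 mA, V_CE ≈ 4.6 V

Base loop: V_CC = I_B·R_B + V_BE, so I_B = (22 − 0.7)/270 kΩ = 0.0789 mA.
In the active region I_C = β·I_B = 100 × 0.0789 = 7.89 mA.
Collector loop: V_CE = V_CC − I_C·R_C = 22 − 7.89×2.2 = 4.64 V.
Since V_CE = 4.64 V > V_CE(sat) ≈ 0.2 V, the transistor is in the active region as assumed.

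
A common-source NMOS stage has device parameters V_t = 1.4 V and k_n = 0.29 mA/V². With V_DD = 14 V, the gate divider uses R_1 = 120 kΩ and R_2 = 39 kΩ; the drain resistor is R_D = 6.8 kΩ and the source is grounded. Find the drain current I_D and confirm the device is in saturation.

V_G = V_DD·R_2/(R_1+R_2) = 14×39/159 = 3.43 V. With the source grounded, V_GS = V_G = 3.43 V.
Assume saturation: I_D = (k_n/2)(V_GS − V_t)² = (0.29/2)×(3.43 − 1.4)² = 0.145×2.03² = 0.6 mA.
V_DS = V_DD − I_D·R_D = 14 − 0.6×6.8 = 9.92 V.
Saturation requires V_DS ≥ V_GS − V_t = 2.03 V; 9.92 ≥ 2.03 ✓.

I_D ≈ 0.6 mA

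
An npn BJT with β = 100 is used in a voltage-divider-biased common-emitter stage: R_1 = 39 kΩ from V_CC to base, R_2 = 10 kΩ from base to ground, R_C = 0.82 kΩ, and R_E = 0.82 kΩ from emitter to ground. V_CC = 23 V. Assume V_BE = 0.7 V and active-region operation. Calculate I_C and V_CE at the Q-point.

I_C ≈ 4.4 mA, V_CE ≈ 16 V

Thevenize the base divider: V_Th = V_CC·R_2/(R_1+R_2) = 23×10/49 = 4.69 V, R_Th = R_1‖R_2 = 7.96 kΩ.
Base-emitter loop: V_Th = I_B·R_Th + V_BE + (β+1)I_B·R_E, so I_B = (4.69 − 0.7) / (7.96 + 101×0.82) = 0.044 mA.
I_C = β·I_B = 100×0.044 = 4.4 mA, and I_E = (β+1)I_B = 4.44 mA.
V_CE = V_CC − I_C·R_C − I_E·R_E = 23 − 4.4×0.82 − 4.44×0.82 = 15.7 V.
V_CE = 15.7 V > 0.2 V confirms active-region operation.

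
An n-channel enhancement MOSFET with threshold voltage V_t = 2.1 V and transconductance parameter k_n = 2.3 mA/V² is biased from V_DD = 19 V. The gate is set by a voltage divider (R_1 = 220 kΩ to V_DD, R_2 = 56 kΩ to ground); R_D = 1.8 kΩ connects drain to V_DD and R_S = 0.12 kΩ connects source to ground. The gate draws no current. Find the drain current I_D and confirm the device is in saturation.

V_G = V_DD·R_2/(R_1+R_2) = 19×56/276 = 3.86 V.
Assume saturation: I_D = (k_n/2)(V_GS − V_t)² with V_GS = V_G − I_D·R_S = 3.86 − 0.12·I_D.
Substituting gives 0.0166·I_D² − 1.48·I_D + 3.54 = 0, with roots I_D = 2.45 or 87.2 mA.
The root I_D = 87.2 mA gives V_GS = -6.61 V ≤ V_t, so take I_D = 2.45 mA.
Then V_GS = 3.56 V and V_DS = V_DD − I_D(R_D+R_S) = 19 − 2.45×1.92 = 14.3 V.
Saturation requires V_DS ≥ V_GS − V_t = 1.46 V; 14.3 ≥ 1.46 ✓.

I_D ≈ 2.5 mA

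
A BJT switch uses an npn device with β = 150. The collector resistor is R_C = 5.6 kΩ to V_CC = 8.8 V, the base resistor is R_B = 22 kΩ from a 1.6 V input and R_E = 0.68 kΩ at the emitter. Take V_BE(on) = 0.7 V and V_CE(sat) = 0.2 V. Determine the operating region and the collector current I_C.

Assume active. Base-emitter loop: I_B = (V_BB − V_BE)/(R_B + (β+1)R_E) = (1.6 − 0.7)/(22 + 151×0.68) = 0.00722 mA.
I_C = β·I_B = 150×0.00722 = 1.08 mA.
V_CE = V_CC − I_C·R_C − I_E·R_E = 8.8 − 1.08×5.6 − 1.09×0.68 = 2 V > V_CE(sat), so the active-region assumption holds.

active; I_C ≈ 1.1 mA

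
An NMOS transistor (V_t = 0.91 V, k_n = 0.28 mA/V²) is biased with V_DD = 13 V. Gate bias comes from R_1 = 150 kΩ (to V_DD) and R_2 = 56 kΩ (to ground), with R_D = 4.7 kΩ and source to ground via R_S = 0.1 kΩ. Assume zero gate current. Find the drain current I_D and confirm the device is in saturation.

I_D ≈ 0.9 mA

V_G = V_DD·R_2/(R_1+R_2) = 13×56/206 = 3.53 V.
Assume saturation: I_D = (k_n/2)(V_GS − V_t)² with V_GS = V_G − I_D·R_S = 3.53 − 0.1·I_D.
Substituting gives 0.0014·I_D² − 1.07·I_D + 0.964 = 0, with roots I_D = 0.899 or 766 mA.
The root I_D = 766 mA gives V_GS = -73.1 V ≤ V_t, so take I_D = 0.899 mA.
Then V_GS = 3.44 V and V_DS = V_DD − I_D(R_D+R_S) = 13 − 0.899×4.8 = 8.68 V.
Saturation requires V_DS ≥ V_GS − V_t = 2.53 V; 8.68 ≥ 2.53 ✓.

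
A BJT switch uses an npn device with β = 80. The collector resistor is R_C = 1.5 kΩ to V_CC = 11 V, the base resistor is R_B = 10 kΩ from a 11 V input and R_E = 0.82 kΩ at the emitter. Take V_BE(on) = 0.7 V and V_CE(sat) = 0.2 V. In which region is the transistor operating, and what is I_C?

Assume active: I_B = (11 − 0.7)/(10 + 81×0.82) = 0.135 mA, I_C = β·I_B = 10.8 mA.
Then V_CE = 11 − 10.8×1.5 − 10.9×0.82 = -14.1 V < 0.2 V — the active assumption fails.
Re-solve with V_CE = 0.2 V. KCL at the emitter: V_E/R_E = (V_BB−0.7−V_E)/R_B + (V_CC−0.2−V_E)/R_C, giving V_E = 4.14 V.
I_C = (V_CC − 0.2 − V_E)/R_C = (10.8 − 4.14)/1.5 = 4.44 mA.
Check: I_B = (10.3 − 4.14)/10 = 0.616 mA, and β·I_B = 49.3 mA > I_C, confirming saturation.

saturation; I_C ≈ 4.4 mA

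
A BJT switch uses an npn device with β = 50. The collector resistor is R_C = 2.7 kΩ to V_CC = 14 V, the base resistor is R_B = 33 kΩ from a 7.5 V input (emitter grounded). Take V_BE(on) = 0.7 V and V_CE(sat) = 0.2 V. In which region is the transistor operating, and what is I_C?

saturation; I_C ≈ 5.1 mA

Assume active: I_B = (7.5 − 0.7)/33 = 0.206 mA, giving I_C = β·I_B = 10.3 mA.
But then V_CE = 14 − 10.3×2.7 = -13.8 V < V_CE(sat) = 0.2 V — impossible in the active region.
So the transistor is saturated. With V_CE = 0.2 V, I_C = (V_CC − 0.2)/R_C = 13.8/2.7 = 5.11 mA.
Check: β·I_B = 10.3 mA > I_C = 5.11 mA, confirming saturation.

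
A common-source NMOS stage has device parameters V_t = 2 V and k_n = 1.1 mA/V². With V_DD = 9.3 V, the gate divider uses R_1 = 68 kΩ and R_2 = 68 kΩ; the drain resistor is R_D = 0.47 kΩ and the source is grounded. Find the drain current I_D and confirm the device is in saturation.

I_D ≈ 3.9 mA

V_G = V_DD·R_2/(R_1+R_2) = 9.3×68/136 = 4.65 V. With the source grounded, V_GS = V_G = 4.65 V.
Assume saturation: I_D = (k_n/2)(V_GS − V_t)² = (1.1/2)×(4.65 − 2)² = 0.55×2.65² = 3.86 mA.
V_DS = V_DD − I_D·R_D = 9.3 − 3.86×0.47 = 7.48 V.
Saturation requires V_DS ≥ V_GS − V_t = 2.65 V; 7.48 ≥ 2.65 ✓.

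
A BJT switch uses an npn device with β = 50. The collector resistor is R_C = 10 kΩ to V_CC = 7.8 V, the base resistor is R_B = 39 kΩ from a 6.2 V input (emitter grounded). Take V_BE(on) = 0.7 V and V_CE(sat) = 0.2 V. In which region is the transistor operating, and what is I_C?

Assume active: I_B = (6.2 − 0.7)/39 = 0.141 mA, giving I_C = β·I_B = 7.05 mA.
But then V_CE = 7.8 − 7.05×10 = -62.7 V < V_CE(sat) = 0.2 V — impossible in the active region.
So the transistor is saturated. With V_CE = 0.2 V, I_C = (V_CC − 0.2)/R_C = 7.6/10 = 0.76 mA.
Check: β·I_B = 7.05 mA > I_C = 0.76 mA, confirming saturation.

saturation; I_C ≈ 0.76 mA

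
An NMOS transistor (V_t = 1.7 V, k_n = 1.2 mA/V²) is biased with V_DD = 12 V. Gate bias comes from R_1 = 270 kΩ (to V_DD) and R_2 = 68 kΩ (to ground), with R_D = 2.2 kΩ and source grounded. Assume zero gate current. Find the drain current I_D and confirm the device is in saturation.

V_G = V_DD·R_2/(R_1+R_2) = 12×68/338 = 2.41 V. With the source grounded, V_GS = V_G = 2.41 V.
Assume saturation: I_D = (k_n/2)(V_GS − V_t)² = (1.2/2)×(2.41 − 1.7)² = 0.6×0.714² = 0.306 mA.
V_DS = V_DD − I_D·R_D = 12 − 0.306×2.2 = 11.3 V.
Saturation requires V_DS ≥ V_GS − V_t = 0.714 V; 11.3 ≥ 0.714 ✓.

I_D ≈ 0.31 mA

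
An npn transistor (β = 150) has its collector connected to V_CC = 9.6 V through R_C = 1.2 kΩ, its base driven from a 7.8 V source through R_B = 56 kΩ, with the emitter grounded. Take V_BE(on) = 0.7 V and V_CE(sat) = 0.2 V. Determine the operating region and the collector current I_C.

Assume active: I_B = (7.8 − 0.7)/56 = 0.127 mA, giving I_C = β·I_B = 19 mA.
But then V_CE = 9.6 − 19×1.2 = -13.2 V < V_CE(sat) = 0.2 V — impossible in the active region.
So the transistor is saturated. With V_CE = 0.2 V, I_C = (V_CC − 0.2)/R_C = 9.4/1.2 = 7.83 mA.
Check: β·I_B = 19 mA > I_C = 7.83 mA, confirming saturation.

saturation; I_C ≈ 7.8 mA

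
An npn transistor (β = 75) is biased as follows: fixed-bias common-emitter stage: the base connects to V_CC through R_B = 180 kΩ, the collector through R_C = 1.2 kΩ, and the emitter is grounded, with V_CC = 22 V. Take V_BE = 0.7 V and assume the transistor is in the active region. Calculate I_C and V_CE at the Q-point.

Base loop: V_CC = I_B·R_B + V_BE, so I_B = (22 − 0.7)/180 kΩ = 0.118 mA.
In the active region I_C = β·I_B = 75 × 0.118 = 8.88 mA.
Collector loop: V_CE = V_CC − I_C·R_C = 22 − 8.88×1.2 = 11.3 V.
Since V_CE = 11.3 V > V_CE(sat) ≈ 0.2 V, the transistor is in the active region as assumed.

I_C ≈ 8.9 mA, V_CE ≈ 11 V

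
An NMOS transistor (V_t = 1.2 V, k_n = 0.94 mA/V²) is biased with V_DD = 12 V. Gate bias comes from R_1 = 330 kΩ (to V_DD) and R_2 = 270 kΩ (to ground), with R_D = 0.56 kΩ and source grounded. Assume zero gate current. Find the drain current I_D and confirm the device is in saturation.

I_D ≈ 8.3 mA

V_G = V_DD·R_2/(R_1+R_2) = 12×270/600 = 5.4 V. With the source grounded, V_GS = V_G = 5.4 V.
Assume saturation: I_D = (k_n/2)(V_GS − V_t)² = (0.94/2)×(5.4 − 1.2)² = 0.47×4.2² = 8.29 mA.
V_DS = V_DD − I_D·R_D = 12 − 8.29×0.56 = 7.36 V.
Saturation requires V_DS ≥ V_GS − V_t = 4.2 V; 7.36 ≥ 4.2 ✓.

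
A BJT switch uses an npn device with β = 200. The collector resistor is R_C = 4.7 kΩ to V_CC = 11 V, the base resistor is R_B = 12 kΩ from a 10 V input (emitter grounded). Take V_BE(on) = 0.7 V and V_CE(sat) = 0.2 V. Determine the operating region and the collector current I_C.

Assume active: I_B = (10 − 0.7)/12 = 0.775 mA, giving I_C = β·I_B = 155 mA.
But then V_CE = 11 − 155×4.7 = -718 V < V_CE(sat) = 0.2 V — impossible in the active region.
So the transistor is saturated. With V_CE = 0.2 V, I_C = (V_CC − 0.2)/R_C = 10.8/4.7 = 2.3 mA.
Check: β·I_B = 155 mA > I_C = 2.3 mA, confirming saturation.

saturation; I_C ≈ 2.3 mA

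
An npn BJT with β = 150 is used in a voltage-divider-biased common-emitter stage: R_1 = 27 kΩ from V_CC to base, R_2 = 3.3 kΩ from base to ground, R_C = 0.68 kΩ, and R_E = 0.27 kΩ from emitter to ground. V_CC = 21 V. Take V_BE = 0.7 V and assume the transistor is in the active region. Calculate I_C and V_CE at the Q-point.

I_C ≈ 5.4 mA, V_CE ≈ 16 V

Thevenize the base divider: V_Th = V_CC·R_2/(R_1+R_2) = 21×3.3/30.3 = 2.29 V, R_Th = R_1‖R_2 = 2.94 kΩ.
Base-emitter loop: V_Th = I_B·R_Th + V_BE + (β+1)I_B·R_E, so I_B = (2.29 − 0.7) / (2.94 + 151×0.27) = 0.0363 mA.
I_C = β·I_B = 150×0.0363 = 5.45 mA, and I_E = (β+1)I_B = 5.48 mA.
V_CE = V_CC − I_C·R_C − I_E·R_E = 21 − 5.45×0.68 − 5.48×0.27 = 15.8 V.
V_CE = 15.8 V > 0.2 V confirms active-region operation.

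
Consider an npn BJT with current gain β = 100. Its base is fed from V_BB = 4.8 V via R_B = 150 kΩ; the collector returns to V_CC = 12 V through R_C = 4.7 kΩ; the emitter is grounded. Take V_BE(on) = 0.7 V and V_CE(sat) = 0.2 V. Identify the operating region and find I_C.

Assume active: I_B = (4.8 − 0.7)/150 = 0.0273 mA, giving I_C = β·I_B = 2.73 mA.
But then V_CE = 12 − 2.73×4.7 = -0.847 V < V_CE(sat) = 0.2 V — impossible in the active region.
So the transistor is saturated. With V_CE = 0.2 V, I_C = (V_CC − 0.2)/R_C = 11.8/4.7 = 2.51 mA.
Check: β·I_B = 2.73 mA > I_C = 2.51 mA, confirming saturation.

saturation; I_C ≈ 2.5 mA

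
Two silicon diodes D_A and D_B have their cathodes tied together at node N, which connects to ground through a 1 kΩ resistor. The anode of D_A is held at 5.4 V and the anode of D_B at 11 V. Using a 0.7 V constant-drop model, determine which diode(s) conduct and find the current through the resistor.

Assume both conduct. Then node N would need to be at both 5.4−0.7 = 4.7 V and 11−0.7 = 10.3 V, which is impossible.
Assume only D_B conducts: V_N = 11 − 0.7 = 10.3 V, so I_R = 10.3/1 = 10.3 mA.
Check D_A: its anode-to-cathode voltage is 5.4 − 10.3 = -4.9 V < 0.7 V, so it is off. The assumption is consistent.

Only D_B conducts; I_R ≈ 10 mA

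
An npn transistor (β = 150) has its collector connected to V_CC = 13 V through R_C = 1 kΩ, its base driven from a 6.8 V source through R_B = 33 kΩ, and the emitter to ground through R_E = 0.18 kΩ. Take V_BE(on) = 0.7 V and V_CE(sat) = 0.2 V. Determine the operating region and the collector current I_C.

Assume active: I_B = (6.8 − 0.7)/(33 + 151×0.18) = 0.101 mA, I_C = β·I_B = 15.2 mA.
Then V_CE = 13 − 15.2×1 − 15.3×0.18 = -4.96 V < 0.2 V — the active assumption fails.
Re-solve with V_CE = 0.2 V. KCL at the emitter: V_E/R_E = (V_BB−0.7−V_E)/R_B + (V_CC−0.2−V_E)/R_C, giving V_E = 1.97 V.
I_C = (V_CC − 0.2 − V_E)/R_C = (12.8 − 1.97)/1 = 10.8 mA.
Check: I_B = (6.1 − 1.97)/33 = 0.125 mA, and β·I_B = 18.8 mA > I_C, confirming saturation.

saturation; I_C ≈ 11 mA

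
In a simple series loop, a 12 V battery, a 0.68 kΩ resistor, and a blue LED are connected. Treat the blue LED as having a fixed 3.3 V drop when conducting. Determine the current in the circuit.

KVL around the loop: 12 = V_D + I·R = 3.3 + I × 0.68 kΩ.
So I = (12 − 3.3) / 0.68 kΩ = 8.7 / 0.68 = 12.8 mA.

I ≈ 13 mA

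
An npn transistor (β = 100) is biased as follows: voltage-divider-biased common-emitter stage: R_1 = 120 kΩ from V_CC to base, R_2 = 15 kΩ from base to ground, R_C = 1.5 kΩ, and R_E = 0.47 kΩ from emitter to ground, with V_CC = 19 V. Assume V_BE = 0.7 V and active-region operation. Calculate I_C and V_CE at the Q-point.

Thevenize the base divider: V_Th = V_CC·R_2/(R_1+R_2) = 19×15/135 = 2.11 V, R_Th = R_1‖R_2 = 13.3 kΩ.
Base-emitter loop: V_Th = I_B·R_Th + V_BE + (β+1)I_B·R_E, so I_B = (2.11 − 0.7) / (13.3 + 101×0.47) = 0.0232 mA.
I_C = β·I_B = 100×0.0232 = 2.32 mA, and I_E = (β+1)I_B = 2.34 mA.
V_CE = V_CC − I_C·R_C − I_E·R_E = 19 − 2.32×1.5 − 2.34×0.47 = 14.4 V.
V_CE = 14.4 V > 0.2 V confirms active-region operation.

I_C ≈ 2.3 mA, V_CE ≈ 14 V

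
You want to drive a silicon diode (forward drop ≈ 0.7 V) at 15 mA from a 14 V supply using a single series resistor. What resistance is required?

The resistor drops V_S − V_D = 14 − 0.7 = 13.3 V at 15 mA.
R = 13.3 V / 15 mA = 0.887 kΩ.

R ≈ 0.89 kΩ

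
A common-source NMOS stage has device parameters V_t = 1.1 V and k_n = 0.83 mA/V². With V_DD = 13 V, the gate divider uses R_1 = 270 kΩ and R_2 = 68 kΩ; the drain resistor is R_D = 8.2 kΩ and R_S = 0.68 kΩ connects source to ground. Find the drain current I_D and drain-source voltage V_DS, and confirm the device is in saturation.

I_D ≈ 0.54 mA, V_DS ≈ 8.2 V

V_G = V_DD·R_2/(R_1+R_2) = 13×68/338 = 2.62 V.
Assume saturation: I_D = (k_n/2)(V_GS − V_t)² with V_GS = V_G − I_D·R_S = 2.62 − 0.68·I_D.
Substituting gives 0.192·I_D² − 1.86·I_D + 0.953 = 0, with roots I_D = 0.544 or 9.12 mA.
The root I_D = 9.12 mA gives V_GS = -3.59 V ≤ V_t, so take I_D = 0.544 mA.
Then V_GS = 2.25 V and V_DS = V_DD − I_D(R_D+R_S) = 13 − 0.544×8.88 = 8.17 V.
Saturation requires V_DS ≥ V_GS − V_t = 1.15 V; 8.17 ≥ 1.15 ✓.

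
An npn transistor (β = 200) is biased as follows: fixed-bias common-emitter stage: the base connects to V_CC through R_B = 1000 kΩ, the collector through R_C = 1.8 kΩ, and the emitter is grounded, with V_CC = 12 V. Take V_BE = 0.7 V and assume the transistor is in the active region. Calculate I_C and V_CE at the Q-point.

Base loop: V_CC = I_B·R_B + V_BE, so I_B = (12 − 0.7)/1000 kΩ = 0.0113 mA.
In the active region I_C = β·I_B = 200 × 0.0113 = 2.26 mA.
Collector loop: V_CE = V_CC − I_C·R_C = 12 − 2.26×1.8 = 7.93 V.
Since V_CE = 7.93 V > V_CE(sat) ≈ 0.2 V, the transistor is in the active region as assumed.

I_C ≈ 2.3 mA, V_CE ≈ 7.9 V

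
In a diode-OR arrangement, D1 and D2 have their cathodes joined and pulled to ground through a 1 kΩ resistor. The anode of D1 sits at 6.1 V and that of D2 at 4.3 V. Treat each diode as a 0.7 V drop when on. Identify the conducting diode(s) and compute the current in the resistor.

Only D1 conducts; I_R ≈ 5.4 mA

Assume both conduct. Then node N would need to be at both 6.1−0.7 = 5.4 V and 4.3−0.7 = 3.6 V, which is impossible.
Assume only D1 conducts: V_N = 6.1 − 0.7 = 5.4 V, so I_R = 5.4/1 = 5.4 mA.
Check D2: its anode-to-cathode voltage is 4.3 − 5.4 = -1.1 V < 0.7 V, so it is off. The assumption is consistent.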